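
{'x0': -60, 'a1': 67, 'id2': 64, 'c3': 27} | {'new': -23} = {'x0': -60, 'a1': 67, 'id2': 64, 'c3': 27, 'new': -23}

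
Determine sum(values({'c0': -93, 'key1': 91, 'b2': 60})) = (-93) + 91 + 60
= 58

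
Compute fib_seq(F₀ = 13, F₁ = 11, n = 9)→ F_2 = F_1 + F_0 = 24
F_3 = F_2 + F_1 = 35
F_4 = F_3 + F_2 = 59
...
= [13, 11, 24, 35, 59, 94, 153, 247, 400]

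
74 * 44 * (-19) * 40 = -2474560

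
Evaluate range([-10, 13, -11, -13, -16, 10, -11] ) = 29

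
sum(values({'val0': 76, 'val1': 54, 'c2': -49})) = 81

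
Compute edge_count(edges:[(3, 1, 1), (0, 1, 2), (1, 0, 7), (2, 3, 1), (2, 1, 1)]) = 5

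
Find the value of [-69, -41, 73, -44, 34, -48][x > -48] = [-41, 73, -44, 34]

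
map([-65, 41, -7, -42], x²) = [4225, 1681, 49, 1764]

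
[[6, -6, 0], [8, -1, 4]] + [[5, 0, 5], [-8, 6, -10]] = [[11, -6, 5], [0, 5, -6]]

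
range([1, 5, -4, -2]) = 9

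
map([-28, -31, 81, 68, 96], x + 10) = [-18, -21, 91, 78, 106]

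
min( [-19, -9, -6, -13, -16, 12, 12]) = -19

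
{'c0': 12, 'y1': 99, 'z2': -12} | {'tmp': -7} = {'c0': 12, 'y1': 99, 'z2': -12, 'tmp': -7}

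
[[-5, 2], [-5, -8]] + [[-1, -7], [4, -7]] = [[-6, -5], [-1, -15]]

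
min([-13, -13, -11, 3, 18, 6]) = -13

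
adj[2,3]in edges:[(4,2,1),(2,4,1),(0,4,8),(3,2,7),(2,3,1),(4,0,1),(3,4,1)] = 1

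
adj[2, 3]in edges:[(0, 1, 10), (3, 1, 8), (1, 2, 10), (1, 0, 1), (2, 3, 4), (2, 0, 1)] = 4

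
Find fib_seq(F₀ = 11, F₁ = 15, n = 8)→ [11, 15, 26, 41, 67, 108, 175, 283]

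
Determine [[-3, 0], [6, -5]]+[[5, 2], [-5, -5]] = [[2, 2], [1, -10]]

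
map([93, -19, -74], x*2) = 93*2=186, -19*2=-38, -74*2=-148
= [186, -38, -148]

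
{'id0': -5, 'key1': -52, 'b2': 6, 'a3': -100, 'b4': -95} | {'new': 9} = {'id0': -5, 'key1': -52, 'b2': 6, 'a3': -100, 'b4': -95, 'new': 9}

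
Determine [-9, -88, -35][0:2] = [-9, -88]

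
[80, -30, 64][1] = -30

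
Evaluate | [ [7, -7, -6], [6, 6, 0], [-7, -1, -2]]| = (1)*(7)*det([[6, 0], [-1, -2]]) + (-1)*(-7)*det([[6, 0], [-7, -2]]) + (1)*(-6)*det([[6, 6], [-7, -1]])
= -84 + -84 + -216
= -384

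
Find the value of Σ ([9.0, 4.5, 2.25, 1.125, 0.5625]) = 9.0 + 4.5 + 2.25 + 1.125 + 0.5625
= 17.4375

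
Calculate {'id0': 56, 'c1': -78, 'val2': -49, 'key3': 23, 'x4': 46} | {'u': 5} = {'id0': 56, 'c1': -78, 'val2': -49, 'key3': 23, 'x4': 46, 'u': 5}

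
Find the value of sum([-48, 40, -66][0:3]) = -74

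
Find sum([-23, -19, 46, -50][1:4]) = slice → [-19, 46, -50]
(-19) + 46 + (-50)
= -23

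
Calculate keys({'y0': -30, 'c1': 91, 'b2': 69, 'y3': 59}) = ['y0', 'c1', 'b2', 'y3']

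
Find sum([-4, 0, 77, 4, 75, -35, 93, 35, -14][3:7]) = slice → [4, 75, -35, 93]
4 + 75 + (-35) + 93
= 137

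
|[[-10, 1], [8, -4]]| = (-10)*(-4) - (1)*(8)
= 32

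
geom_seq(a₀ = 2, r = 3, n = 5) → [2, 6, 18, 54, 162]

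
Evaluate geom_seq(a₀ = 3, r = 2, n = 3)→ [3, 6, 12]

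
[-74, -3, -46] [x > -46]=keep x where x > -46: -74✗, -3✓, -46✗
= [-3]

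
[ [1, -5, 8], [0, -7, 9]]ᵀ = [[1, 0], [-5, -7], [8, 9]]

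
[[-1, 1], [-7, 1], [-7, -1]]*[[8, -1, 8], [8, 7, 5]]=[[0, 8, -3], [-48, 14, -51], [-64, 0, -61]]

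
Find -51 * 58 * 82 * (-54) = 13098024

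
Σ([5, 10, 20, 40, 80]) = 155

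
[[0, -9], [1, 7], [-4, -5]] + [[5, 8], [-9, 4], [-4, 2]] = [[5, -1], [-8, 11], [-8, -3]]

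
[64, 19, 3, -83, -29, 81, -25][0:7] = [64, 19, 3, -83, -29, 81, -25]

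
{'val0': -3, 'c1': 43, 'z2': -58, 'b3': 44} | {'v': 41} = {'val0': -3, 'c1': 43, 'z2': -58, 'b3': 44, 'v': 41}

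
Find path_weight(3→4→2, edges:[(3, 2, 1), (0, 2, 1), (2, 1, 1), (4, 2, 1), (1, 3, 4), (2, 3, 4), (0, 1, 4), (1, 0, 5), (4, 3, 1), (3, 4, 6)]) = w(3→4)=6 + w(4→2)=1
= 7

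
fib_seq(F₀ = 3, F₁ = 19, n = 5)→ F_2 = F_1 + F_0 = 22
F_3 = F_2 + F_1 = 41
F_4 = F_3 + F_2 = 63
= [3, 19, 22, 41, 63]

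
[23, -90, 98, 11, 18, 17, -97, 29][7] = 29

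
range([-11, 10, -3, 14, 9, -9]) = 25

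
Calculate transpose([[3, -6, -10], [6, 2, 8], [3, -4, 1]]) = [[3, 6, 3], [-6, 2, -4], [-10, 8, 1]]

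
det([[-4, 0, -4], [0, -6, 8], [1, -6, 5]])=-96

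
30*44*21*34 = 942480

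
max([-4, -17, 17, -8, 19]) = 19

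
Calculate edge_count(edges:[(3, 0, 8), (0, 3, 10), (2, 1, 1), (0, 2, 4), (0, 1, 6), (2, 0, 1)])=6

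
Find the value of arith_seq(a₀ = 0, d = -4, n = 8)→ [0, -4, -8, -12, -16, -20, -24, -28]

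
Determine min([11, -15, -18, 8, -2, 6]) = -18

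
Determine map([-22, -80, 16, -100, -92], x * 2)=[-44, -160, 32, -200, -184]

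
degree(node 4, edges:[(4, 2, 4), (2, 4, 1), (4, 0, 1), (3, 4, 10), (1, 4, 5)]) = incident: (4,2), (2,4), (4,0), (3,4), (1,4)
= 5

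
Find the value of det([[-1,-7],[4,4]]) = 24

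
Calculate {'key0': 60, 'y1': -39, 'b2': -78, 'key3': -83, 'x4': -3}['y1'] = -39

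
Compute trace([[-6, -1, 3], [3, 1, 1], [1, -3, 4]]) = -1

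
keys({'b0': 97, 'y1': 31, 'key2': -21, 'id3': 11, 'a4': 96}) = ['b0', 'y1', 'key2', 'id3', 'a4']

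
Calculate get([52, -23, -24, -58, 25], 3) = -58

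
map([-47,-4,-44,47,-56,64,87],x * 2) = -47*2=-94, -4*2=-8, -44*2=-88, 47*2=94, -56*2=-112, 64*2=128, 87*2=174
= [-94, -8, -88, 94, -112, 128, 174]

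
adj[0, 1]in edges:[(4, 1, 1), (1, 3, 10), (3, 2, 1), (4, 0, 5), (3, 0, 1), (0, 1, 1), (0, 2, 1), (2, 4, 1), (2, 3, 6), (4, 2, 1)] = 1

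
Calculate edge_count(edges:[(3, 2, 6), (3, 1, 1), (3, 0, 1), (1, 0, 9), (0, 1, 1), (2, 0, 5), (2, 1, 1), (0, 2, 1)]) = 8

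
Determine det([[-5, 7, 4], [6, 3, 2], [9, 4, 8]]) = -302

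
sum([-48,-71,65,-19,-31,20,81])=-3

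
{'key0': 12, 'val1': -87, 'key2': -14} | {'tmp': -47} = {'key0': 12, 'val1': -87, 'key2': -14, 'tmp': -47}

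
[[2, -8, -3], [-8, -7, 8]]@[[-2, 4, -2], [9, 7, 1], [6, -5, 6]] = C[0][0] = (2)*(-2) + (-8)*(9) + (-3)*(6) = -94
C[0][1] = (2)*(4) + (-8)*(7) + (-3)*(-5) = -33
C[0][2] = (2)*(-2) + (-8)*(1) + (-3)*(6) = -30
C[1][0] = (-8)*(-2) + (-7)*(9) + (8)*(6) = 1
C[1][1] = (-8)*(4) + (-7)*(7) + (8)*(-5) = -121
C[1][2] = (-8)*(-2) + (-7)*(1) + (8)*(6) = 57
= [[-94, -33, -30], [1, -121, 57]]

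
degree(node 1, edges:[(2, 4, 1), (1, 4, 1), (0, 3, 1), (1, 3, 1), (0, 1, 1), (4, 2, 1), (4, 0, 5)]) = 3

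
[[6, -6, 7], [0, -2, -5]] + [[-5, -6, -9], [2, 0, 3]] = [[1, -12, -2], [2, -2, -2]]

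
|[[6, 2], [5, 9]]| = 44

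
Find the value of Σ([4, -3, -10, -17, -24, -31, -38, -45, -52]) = -216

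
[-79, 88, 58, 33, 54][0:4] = [-79, 88, 58, 33]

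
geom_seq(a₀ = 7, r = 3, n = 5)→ [7, 21, 63, 189, 567]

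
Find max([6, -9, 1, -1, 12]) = 12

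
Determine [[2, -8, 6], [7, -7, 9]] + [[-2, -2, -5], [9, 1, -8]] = [[0, -10, 1], [16, -6, 1]]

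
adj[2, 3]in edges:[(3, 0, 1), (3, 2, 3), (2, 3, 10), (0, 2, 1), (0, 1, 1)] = 10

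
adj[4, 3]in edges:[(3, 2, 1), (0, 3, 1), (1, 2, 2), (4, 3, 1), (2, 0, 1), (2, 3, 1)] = 1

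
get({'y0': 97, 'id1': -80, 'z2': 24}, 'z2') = 24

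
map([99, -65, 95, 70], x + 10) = [109, -55, 105, 80]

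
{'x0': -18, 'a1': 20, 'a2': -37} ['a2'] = -37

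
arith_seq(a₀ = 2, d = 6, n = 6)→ a_0 = 2 + 0*6 = 2
a_1 = 2 + 1*6 = 8
a_2 = 2 + 2*6 = 14
...
= [2, 8, 14, 20, 26, 32]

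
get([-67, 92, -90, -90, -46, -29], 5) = -29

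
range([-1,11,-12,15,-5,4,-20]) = 35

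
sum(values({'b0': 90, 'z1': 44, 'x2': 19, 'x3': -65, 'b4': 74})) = 162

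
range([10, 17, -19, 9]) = 36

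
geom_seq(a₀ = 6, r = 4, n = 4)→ [6, 24, 96, 384]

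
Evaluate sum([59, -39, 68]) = 59 + (-39) + 68
= 88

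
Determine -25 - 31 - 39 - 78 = -173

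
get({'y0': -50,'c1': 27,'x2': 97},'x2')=97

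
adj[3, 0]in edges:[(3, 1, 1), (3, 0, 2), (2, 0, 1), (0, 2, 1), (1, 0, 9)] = 2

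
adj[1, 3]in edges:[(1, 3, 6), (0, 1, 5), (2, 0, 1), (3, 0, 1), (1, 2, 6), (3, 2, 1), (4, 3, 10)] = 6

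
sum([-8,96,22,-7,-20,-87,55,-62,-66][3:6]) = -114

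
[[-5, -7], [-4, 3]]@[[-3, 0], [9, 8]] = C[0][0] = (-5)*(-3) + (-7)*(9) = -48
C[0][1] = (-5)*(0) + (-7)*(8) = -56
C[1][0] = (-4)*(-3) + (3)*(9) = 39
C[1][1] = (-4)*(0) + (3)*(8) = 24
= [[-48, -56], [39, 24]]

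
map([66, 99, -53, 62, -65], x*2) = [132, 198, -106, 124, -130]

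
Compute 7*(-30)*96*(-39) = 786240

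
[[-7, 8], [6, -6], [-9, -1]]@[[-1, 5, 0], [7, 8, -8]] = [[63, 29, -64], [-48, -18, 48], [2, -53, 8]]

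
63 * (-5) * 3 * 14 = -13230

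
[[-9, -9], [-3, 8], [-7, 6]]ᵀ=[[-9, -3, -7], [-9, 8, 6]]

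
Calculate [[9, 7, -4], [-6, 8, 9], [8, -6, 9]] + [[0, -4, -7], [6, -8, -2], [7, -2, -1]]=[[9, 3, -11], [0, 0, 7], [15, -8, 8]]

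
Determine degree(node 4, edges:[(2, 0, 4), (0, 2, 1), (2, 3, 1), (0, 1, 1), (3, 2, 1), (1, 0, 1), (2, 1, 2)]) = incident: none
= 0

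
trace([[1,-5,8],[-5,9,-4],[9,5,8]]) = 18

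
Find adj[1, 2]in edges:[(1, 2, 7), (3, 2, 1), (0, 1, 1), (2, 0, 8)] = 7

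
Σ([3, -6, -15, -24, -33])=-75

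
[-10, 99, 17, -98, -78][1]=99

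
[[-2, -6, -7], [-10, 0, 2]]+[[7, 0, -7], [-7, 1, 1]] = [[5, -6, -14], [-17, 1, 3]]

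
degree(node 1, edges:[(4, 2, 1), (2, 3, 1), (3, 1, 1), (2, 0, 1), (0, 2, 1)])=incident: (3,1)
= 1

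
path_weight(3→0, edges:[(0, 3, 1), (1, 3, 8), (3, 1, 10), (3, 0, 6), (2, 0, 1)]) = 6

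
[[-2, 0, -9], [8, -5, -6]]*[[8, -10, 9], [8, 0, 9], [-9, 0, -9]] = [[65, 20, 63], [78, -80, 81]]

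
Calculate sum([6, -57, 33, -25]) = 6 + (-57) + 33 + (-25)
= -43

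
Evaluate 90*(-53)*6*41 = -1173420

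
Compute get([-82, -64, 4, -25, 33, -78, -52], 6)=-52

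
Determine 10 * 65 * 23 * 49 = 732550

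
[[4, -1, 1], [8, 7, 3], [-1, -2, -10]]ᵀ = [[4, 8, -1], [-1, 7, -2], [1, 3, -10]]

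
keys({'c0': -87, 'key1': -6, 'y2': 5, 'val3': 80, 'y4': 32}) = ['c0', 'key1', 'y2', 'val3', 'y4']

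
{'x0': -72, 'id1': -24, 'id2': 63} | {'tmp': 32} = {'x0': -72, 'id1': -24, 'id2': 63, 'tmp': 32}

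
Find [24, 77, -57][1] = 77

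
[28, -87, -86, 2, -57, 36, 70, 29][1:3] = [-87, -86]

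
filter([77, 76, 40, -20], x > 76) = [77]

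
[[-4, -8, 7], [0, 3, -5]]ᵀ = [[-4, 0], [-8, 3], [7, -5]]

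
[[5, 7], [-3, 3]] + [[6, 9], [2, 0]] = [[11, 16], [-1, 3]]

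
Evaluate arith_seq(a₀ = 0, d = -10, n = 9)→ [0, -10, -20, -30, -40, -50, -60, -70, -80]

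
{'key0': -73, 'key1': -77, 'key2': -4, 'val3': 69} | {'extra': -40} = {'key0': -73, 'key1': -77, 'key2': -4, 'val3': 69, 'extra': -40}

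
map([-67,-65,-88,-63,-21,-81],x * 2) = -67*2=-134, -65*2=-130, -88*2=-176, -63*2=-126, -21*2=-42, -81*2=-162
= [-134, -130, -176, -126, -42, -162]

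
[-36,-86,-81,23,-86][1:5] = [-86, -81, 23, -86]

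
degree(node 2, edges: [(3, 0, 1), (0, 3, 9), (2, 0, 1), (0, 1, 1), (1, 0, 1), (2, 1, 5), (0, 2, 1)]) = 3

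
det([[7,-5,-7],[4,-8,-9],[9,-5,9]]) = (1)*(7)*det([[-8, -9], [-5, 9]]) + (-1)*(-5)*det([[4, -9], [9, 9]]) + (1)*(-7)*det([[4, -8], [9, -5]])
= -819 + 585 + -364
= -598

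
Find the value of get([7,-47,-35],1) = -47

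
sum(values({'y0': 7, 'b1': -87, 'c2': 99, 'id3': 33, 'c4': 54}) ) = 106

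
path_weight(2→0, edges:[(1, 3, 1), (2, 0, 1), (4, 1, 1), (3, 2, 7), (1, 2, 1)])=1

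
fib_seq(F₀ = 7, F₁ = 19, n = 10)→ [7, 19, 26, 45, 71, 116, 187, 303, 490, 793]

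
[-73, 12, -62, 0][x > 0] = [12]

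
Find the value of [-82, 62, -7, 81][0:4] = [-82, 62, -7, 81]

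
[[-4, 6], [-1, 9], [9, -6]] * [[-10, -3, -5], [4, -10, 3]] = C[0][0] = (-4)*(-10) + (6)*(4) = 64
C[0][1] = (-4)*(-3) + (6)*(-10) = -48
C[0][2] = (-4)*(-5) + (6)*(3) = 38
C[1][0] = (-1)*(-10) + (9)*(4) = 46
C[1][1] = (-1)*(-3) + (9)*(-10) = -87
C[1][2] = (-1)*(-5) + (9)*(3) = 32
... (3 more cells)
= [[64, -48, 38], [46, -87, 32], [-114, 33, -63]]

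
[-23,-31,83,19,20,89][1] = -31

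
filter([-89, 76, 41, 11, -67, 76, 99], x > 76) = keep x where x > 76: -89✗, 76✗, 41✗, 11✗, -67✗, 76✗, 99✓
= [99]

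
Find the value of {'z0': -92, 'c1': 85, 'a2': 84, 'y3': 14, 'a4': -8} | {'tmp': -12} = {'z0': -92, 'c1': 85, 'a2': 84, 'y3': 14, 'a4': -8, 'tmp': -12}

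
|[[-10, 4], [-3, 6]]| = (-10)*(6) - (4)*(-3)
= -48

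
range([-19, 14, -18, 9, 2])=33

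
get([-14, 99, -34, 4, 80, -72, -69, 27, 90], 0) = -14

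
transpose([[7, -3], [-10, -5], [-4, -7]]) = [[7, -10, -4], [-3, -5, -7]]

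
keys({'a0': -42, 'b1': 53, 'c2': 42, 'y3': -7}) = ['a0', 'b1', 'c2', 'y3']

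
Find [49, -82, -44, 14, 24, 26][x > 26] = keep x where x > 26: 49✓, -82✗, -44✗, 14✗, 24✗, 26✗
= [49]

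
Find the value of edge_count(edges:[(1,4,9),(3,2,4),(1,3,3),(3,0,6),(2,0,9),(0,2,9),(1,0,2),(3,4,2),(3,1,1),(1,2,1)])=10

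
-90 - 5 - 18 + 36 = -77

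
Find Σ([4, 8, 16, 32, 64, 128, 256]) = 508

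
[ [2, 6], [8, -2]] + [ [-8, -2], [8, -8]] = [[-6, 4], [16, -10]]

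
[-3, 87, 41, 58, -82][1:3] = [87, 41]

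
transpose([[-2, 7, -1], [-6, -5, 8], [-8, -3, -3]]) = [[-2, -6, -8], [7, -5, -3], [-1, 8, -3]]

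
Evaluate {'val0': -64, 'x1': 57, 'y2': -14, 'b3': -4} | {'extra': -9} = {'val0': -64, 'x1': 57, 'y2': -14, 'b3': -4, 'extra': -9}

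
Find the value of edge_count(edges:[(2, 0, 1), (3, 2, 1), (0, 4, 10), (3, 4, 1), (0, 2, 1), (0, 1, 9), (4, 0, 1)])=7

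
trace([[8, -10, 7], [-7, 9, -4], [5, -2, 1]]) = 18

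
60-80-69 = -89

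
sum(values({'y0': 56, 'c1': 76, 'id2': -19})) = 56 + 76 + (-19)
= 113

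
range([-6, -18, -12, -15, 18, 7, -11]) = 36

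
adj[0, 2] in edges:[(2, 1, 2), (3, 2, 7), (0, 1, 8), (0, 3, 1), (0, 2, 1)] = 1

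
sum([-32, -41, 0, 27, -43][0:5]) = slice → [-32, -41, 0, 27, -43]
(-32) + (-41) + 0 + 27 + (-43)
= -89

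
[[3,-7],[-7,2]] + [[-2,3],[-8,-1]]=[[1, -4], [-15, 1]]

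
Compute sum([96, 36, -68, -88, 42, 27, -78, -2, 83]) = 96 + 36 + (-68) + (-88) + 42 + 27 + (-78) + (-2) + 83
= 48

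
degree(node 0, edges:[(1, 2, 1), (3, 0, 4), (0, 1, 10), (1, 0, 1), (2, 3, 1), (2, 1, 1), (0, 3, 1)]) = incident: (3,0), (0,1), (1,0), (0,3)
= 4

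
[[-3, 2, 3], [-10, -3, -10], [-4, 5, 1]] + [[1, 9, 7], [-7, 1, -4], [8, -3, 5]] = [[-2, 11, 10], [-17, -2, -14], [4, 2, 6]]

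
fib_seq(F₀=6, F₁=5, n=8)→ [6, 5, 11, 16, 27, 43, 70, 113]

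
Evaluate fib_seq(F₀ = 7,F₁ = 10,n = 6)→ F_2 = F_1 + F_0 = 17
F_3 = F_2 + F_1 = 27
F_4 = F_3 + F_2 = 44
...
= [7, 10, 17, 27, 44, 71]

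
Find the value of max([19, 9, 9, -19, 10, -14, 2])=19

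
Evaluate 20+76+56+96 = 248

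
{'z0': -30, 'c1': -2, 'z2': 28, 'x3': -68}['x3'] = -68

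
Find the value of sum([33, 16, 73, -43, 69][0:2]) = 49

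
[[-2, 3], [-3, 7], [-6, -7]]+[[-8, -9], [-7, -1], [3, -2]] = [[-10, -6], [-10, 6], [-3, -9]]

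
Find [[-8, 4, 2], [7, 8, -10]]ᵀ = [[-8, 7], [4, 8], [2, -10]]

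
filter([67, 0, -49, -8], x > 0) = [67]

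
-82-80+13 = -149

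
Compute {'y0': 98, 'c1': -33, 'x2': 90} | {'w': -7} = {'y0': 98, 'c1': -33, 'x2': 90, 'w': -7}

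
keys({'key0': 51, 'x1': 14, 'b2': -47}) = ['key0', 'x1', 'b2']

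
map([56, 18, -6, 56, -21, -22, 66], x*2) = 56*2=112, 18*2=36, -6*2=-12, 56*2=112, -21*2=-42, -22*2=-44, 66*2=132
= [112, 36, -12, 112, -42, -44, 132]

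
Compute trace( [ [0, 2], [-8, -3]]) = -3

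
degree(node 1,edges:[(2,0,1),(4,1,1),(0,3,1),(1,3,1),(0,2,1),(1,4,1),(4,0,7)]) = incident: (4,1), (1,3), (1,4)
= 3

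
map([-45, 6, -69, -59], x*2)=[-90, 12, -138, -118]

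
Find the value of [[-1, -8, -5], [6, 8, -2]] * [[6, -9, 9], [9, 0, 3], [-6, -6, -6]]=[[-48, 39, -3], [120, -42, 90]]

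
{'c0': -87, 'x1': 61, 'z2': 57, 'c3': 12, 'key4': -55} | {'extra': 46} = {'c0': -87, 'x1': 61, 'z2': 57, 'c3': 12, 'key4': -55, 'extra': 46}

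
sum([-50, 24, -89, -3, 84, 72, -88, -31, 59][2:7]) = -24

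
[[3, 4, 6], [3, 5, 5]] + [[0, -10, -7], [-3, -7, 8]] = [[3, -6, -1], [0, -2, 13]]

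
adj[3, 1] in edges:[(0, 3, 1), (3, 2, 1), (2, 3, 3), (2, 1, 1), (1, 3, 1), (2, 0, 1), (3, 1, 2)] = 2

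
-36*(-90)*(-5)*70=-1134000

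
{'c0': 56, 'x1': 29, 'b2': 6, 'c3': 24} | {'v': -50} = {'c0': 56, 'x1': 29, 'b2': 6, 'c3': 24, 'v': -50}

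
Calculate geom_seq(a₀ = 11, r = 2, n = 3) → a_0 = 11*2^0 = 11
a_1 = 11*2^1 = 22
a_2 = 11*2^2 = 44
= [11, 22, 44]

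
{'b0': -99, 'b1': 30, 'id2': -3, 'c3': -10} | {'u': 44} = {'b0': -99, 'b1': 30, 'id2': -3, 'c3': -10, 'u': 44}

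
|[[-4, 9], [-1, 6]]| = -15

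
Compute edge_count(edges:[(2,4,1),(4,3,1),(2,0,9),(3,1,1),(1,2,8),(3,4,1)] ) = 6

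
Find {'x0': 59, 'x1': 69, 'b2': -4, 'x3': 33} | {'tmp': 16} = {'x0': 59, 'x1': 69, 'b2': -4, 'x3': 33, 'tmp': 16}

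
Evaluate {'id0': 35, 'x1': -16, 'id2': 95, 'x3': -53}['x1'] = -16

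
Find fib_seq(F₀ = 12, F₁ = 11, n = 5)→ [12, 11, 23, 34, 57]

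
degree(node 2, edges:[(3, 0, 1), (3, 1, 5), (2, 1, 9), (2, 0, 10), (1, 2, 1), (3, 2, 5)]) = 4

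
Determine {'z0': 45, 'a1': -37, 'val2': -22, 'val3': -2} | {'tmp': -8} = {'z0': 45, 'a1': -37, 'val2': -22, 'val3': -2, 'tmp': -8}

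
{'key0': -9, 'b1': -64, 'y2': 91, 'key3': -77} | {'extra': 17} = {'key0': -9, 'b1': -64, 'y2': 91, 'key3': -77, 'extra': 17}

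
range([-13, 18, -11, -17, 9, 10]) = 35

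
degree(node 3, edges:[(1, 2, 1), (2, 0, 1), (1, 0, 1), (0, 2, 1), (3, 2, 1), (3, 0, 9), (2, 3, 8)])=incident: (3,2), (3,0), (2,3)
= 3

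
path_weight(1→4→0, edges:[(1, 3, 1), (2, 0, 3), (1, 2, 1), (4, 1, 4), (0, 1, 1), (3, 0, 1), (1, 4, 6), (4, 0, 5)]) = w(1→4)=6 + w(4→0)=5
= 11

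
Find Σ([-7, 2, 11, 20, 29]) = (-7) + 2 + 11 + 20 + 29
= 55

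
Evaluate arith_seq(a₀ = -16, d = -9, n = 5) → a_0 = -16 + 0*-9 = -16
a_1 = -16 + 1*-9 = -25
a_2 = -16 + 2*-9 = -34
...
= [-16, -25, -34, -43, -52]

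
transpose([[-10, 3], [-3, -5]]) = [[-10, -3], [3, -5]]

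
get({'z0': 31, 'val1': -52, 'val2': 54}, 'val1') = -52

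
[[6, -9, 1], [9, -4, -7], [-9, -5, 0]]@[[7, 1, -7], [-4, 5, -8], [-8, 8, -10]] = [[70, -31, 20], [135, -67, 39], [-43, -34, 103]]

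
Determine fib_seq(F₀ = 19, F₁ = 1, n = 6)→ [19, 1, 20, 21, 41, 62]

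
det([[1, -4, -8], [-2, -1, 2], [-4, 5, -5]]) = 179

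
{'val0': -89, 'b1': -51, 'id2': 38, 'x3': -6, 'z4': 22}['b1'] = -51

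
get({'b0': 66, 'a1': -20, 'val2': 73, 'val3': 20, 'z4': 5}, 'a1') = -20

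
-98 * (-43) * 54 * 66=15018696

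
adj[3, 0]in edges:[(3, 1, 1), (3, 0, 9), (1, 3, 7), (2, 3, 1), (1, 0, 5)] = 9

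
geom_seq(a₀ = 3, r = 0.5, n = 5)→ [3.0, 1.5, 0.75, 0.375, 0.1875]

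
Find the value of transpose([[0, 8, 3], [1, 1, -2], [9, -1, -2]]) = [[0, 1, 9], [8, 1, -1], [3, -2, -2]]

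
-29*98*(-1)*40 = 113680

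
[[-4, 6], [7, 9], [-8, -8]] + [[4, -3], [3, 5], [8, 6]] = [[0, 3], [10, 14], [0, -2]]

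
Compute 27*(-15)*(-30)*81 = 984150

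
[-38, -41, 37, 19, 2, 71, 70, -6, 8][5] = 71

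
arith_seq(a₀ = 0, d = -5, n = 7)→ [0, -5, -10, -15, -20, -25, -30]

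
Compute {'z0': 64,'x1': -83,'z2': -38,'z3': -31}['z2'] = -38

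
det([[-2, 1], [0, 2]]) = -4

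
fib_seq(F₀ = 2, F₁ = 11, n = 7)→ F_2 = F_1 + F_0 = 13
F_3 = F_2 + F_1 = 24
F_4 = F_3 + F_2 = 37
...
= [2, 11, 13, 24, 37, 61, 98]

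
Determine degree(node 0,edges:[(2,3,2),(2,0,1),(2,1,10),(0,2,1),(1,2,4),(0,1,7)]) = 3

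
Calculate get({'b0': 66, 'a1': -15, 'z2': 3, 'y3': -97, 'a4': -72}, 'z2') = 3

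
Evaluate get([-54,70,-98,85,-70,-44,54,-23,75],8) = 75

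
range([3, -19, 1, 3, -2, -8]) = 22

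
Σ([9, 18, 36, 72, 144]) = 9 + 18 + 36 + 72 + 144
= 279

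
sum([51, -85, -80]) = 51 + (-85) + (-80)
= -114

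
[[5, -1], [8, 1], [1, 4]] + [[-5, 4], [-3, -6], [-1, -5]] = [[0, 3], [5, -5], [0, -1]]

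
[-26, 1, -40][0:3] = [-26, 1, -40]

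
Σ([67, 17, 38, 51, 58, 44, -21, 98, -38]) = 67 + 17 + 38 + 51 + 58 + 44 + (-21) + 98 + (-38)
= 314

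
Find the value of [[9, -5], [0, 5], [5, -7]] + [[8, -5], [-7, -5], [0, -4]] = [[17, -10], [-7, 0], [5, -11]]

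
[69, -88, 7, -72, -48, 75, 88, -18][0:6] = [69, -88, 7, -72, -48, 75]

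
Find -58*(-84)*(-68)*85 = -28160160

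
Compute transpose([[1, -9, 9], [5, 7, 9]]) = [[1, 5], [-9, 7], [9, 9]]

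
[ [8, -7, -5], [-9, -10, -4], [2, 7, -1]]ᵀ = [[8, -9, 2], [-7, -10, 7], [-5, -4, -1]]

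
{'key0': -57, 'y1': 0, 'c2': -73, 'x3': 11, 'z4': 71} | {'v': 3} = {'key0': -57, 'y1': 0, 'c2': -73, 'x3': 11, 'z4': 71, 'v': 3}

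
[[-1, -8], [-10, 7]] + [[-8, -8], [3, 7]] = [[-9, -16], [-7, 14]]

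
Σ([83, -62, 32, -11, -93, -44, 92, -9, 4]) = 83 + (-62) + 32 + (-11) + (-93) + (-44) + 92 + (-9) + 4
= -8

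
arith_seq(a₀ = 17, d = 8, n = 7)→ [17, 25, 33, 41, 49, 57, 65]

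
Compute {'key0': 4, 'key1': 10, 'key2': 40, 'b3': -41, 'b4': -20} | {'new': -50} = {'key0': 4, 'key1': 10, 'key2': 40, 'b3': -41, 'b4': -20, 'new': -50}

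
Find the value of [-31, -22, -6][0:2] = [-31, -22]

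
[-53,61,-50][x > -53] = keep x where x > -53: -53✗, 61✓, -50✓
= [61, -50]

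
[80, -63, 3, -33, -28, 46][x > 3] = [80, 46]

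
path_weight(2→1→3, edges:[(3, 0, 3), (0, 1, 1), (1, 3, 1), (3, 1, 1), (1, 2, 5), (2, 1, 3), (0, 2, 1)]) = w(2→1)=3 + w(1→3)=1
= 4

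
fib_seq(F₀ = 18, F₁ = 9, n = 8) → F_2 = F_1 + F_0 = 27
F_3 = F_2 + F_1 = 36
F_4 = F_3 + F_2 = 63
...
= [18, 9, 27, 36, 63, 99, 162, 261]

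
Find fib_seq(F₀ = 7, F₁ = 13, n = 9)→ [7, 13, 20, 33, 53, 86, 139, 225, 364]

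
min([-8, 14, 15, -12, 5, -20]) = -20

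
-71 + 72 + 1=2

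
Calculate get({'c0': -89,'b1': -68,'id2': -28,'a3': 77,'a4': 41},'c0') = -89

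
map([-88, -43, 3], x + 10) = [-78, -33, 13]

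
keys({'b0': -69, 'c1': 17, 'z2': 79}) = ['b0', 'c1', 'z2']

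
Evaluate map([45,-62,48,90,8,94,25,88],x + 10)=45+10=55, -62+10=-52, 48+10=58, 90+10=100, 8+10=18, 94+10=104, 25+10=35, 88+10=98
= [55, -52, 58, 100, 18, 104, 35, 98]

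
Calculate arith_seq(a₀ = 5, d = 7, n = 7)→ a_0 = 5 + 0*7 = 5
a_1 = 5 + 1*7 = 12
a_2 = 5 + 2*7 = 19
...
= [5, 12, 19, 26, 33, 40, 47]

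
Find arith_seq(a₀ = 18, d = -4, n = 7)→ a_0 = 18 + 0*-4 = 18
a_1 = 18 + 1*-4 = 14
a_2 = 18 + 2*-4 = 10
...
= [18, 14, 10, 6, 2, -2, -6]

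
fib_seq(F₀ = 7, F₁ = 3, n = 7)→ [7, 3, 10, 13, 23, 36, 59]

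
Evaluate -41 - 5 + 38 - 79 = -87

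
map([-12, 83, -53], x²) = (-12)²=144, (83)²=6889, (-53)²=2809
= [144, 6889, 2809]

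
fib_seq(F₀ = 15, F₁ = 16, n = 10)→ [15, 16, 31, 47, 78, 125, 203, 328, 531, 859]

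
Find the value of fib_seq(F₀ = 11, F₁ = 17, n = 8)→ F_2 = F_1 + F_0 = 28
F_3 = F_2 + F_1 = 45
F_4 = F_3 + F_2 = 73
...
= [11, 17, 28, 45, 73, 118, 191, 309]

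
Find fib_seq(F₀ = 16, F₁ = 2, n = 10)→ [16, 2, 18, 20, 38, 58, 96, 154, 250, 404]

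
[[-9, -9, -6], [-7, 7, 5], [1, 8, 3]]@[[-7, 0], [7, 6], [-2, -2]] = [[12, -42], [88, 32], [43, 42]]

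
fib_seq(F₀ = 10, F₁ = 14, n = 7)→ F_2 = F_1 + F_0 = 24
F_3 = F_2 + F_1 = 38
F_4 = F_3 + F_2 = 62
...
= [10, 14, 24, 38, 62, 100, 162]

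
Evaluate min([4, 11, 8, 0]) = 0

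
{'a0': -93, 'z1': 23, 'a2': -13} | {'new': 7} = {'a0': -93, 'z1': 23, 'a2': -13, 'new': 7}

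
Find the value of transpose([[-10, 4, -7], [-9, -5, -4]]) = [[-10, -9], [4, -5], [-7, -4]]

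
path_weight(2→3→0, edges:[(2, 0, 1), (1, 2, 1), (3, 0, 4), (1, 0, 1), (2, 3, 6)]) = 10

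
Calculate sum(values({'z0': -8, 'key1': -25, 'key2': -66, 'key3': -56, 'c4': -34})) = (-8) + (-25) + (-66) + (-56) + (-34)
= -189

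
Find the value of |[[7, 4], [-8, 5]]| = (7)*(5) - (4)*(-8)
= 67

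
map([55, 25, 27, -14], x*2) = 55*2=110, 25*2=50, 27*2=54, -14*2=-28
= [110, 50, 54, -28]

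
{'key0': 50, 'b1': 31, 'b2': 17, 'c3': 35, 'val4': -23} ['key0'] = 50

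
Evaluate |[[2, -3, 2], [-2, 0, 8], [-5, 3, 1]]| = 54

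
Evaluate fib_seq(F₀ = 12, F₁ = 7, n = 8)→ F_2 = F_1 + F_0 = 19
F_3 = F_2 + F_1 = 26
F_4 = F_3 + F_2 = 45
...
= [12, 7, 19, 26, 45, 71, 116, 187]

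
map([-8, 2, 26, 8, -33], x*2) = [-16, 4, 52, 16, -66]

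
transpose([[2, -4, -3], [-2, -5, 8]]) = [[2, -2], [-4, -5], [-3, 8]]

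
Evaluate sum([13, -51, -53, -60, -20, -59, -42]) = -272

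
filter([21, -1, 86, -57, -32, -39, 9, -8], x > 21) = keep x where x > 21: 21✗, -1✗, 86✓, -57✗, -32✗, -39✗, 9✗, -8✗
= [86]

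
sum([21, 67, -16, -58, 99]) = 21 + 67 + (-16) + (-58) + 99
= 113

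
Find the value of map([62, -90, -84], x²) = (62)²=3844, (-90)²=8100, (-84)²=7056
= [3844, 8100, 7056]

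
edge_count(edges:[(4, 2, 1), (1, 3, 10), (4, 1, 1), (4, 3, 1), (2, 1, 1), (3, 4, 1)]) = 6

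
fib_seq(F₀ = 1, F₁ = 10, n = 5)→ F_2 = F_1 + F_0 = 11
F_3 = F_2 + F_1 = 21
F_4 = F_3 + F_2 = 32
= [1, 10, 11, 21, 32]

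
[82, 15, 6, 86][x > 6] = [82, 15, 86]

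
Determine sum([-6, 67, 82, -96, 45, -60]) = (-6) + 67 + 82 + (-96) + 45 + (-60)
= 32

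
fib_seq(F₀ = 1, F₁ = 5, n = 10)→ F_2 = F_1 + F_0 = 6
F_3 = F_2 + F_1 = 11
F_4 = F_3 + F_2 = 17
...
= [1, 5, 6, 11, 17, 28, 45, 73, 118, 191]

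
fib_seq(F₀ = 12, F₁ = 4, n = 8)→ F_2 = F_1 + F_0 = 16
F_3 = F_2 + F_1 = 20
F_4 = F_3 + F_2 = 36
...
= [12, 4, 16, 20, 36, 56, 92, 148]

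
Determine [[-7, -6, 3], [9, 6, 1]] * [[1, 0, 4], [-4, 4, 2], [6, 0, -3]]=C[0][0] = (-7)*(1) + (-6)*(-4) + (3)*(6) = 35
C[0][1] = (-7)*(0) + (-6)*(4) + (3)*(0) = -24
C[0][2] = (-7)*(4) + (-6)*(2) + (3)*(-3) = -49
C[1][0] = (9)*(1) + (6)*(-4) + (1)*(6) = -9
C[1][1] = (9)*(0) + (6)*(4) + (1)*(0) = 24
C[1][2] = (9)*(4) + (6)*(2) + (1)*(-3) = 45
= [[35, -24, -49], [-9, 24, 45]]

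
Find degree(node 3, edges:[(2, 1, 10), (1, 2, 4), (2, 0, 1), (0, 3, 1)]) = 1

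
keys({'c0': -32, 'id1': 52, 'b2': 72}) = ['c0', 'id1', 'b2']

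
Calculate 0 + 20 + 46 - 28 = 38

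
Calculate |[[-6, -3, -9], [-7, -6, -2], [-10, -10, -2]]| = -60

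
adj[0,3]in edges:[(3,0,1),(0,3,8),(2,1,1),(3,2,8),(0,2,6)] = 8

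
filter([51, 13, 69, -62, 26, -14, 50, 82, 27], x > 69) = [82]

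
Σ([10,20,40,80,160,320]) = 630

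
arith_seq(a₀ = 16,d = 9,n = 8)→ a_0 = 16 + 0*9 = 16
a_1 = 16 + 1*9 = 25
a_2 = 16 + 2*9 = 34
...
= [16, 25, 34, 43, 52, 61, 70, 79]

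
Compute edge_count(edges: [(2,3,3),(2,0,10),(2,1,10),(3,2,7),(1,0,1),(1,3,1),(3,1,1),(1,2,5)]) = 8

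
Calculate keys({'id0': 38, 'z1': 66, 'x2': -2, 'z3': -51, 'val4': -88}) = ['id0', 'z1', 'x2', 'z3', 'val4']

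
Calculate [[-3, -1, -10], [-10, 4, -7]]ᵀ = [[-3, -10], [-1, 4], [-10, -7]]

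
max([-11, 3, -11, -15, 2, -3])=3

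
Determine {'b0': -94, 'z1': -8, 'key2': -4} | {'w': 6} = {'b0': -94, 'z1': -8, 'key2': -4, 'w': 6}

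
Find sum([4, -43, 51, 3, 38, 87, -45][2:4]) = 54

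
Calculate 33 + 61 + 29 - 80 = 43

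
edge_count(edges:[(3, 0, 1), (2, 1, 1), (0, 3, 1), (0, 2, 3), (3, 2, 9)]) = 5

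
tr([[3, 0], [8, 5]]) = diagonal: 3 + 5
= 8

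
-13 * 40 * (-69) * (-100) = -3588000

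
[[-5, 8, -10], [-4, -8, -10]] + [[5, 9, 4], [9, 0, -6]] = [[0, 17, -6], [5, -8, -16]]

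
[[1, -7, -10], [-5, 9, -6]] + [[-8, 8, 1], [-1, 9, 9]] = [[-7, 1, -9], [-6, 18, 3]]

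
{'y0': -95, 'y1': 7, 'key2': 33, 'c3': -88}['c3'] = -88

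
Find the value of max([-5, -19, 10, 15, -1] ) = 15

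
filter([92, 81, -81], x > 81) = [92]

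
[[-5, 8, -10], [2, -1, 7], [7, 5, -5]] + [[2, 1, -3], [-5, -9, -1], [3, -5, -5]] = [[-3, 9, -13], [-3, -10, 6], [10, 0, -10]]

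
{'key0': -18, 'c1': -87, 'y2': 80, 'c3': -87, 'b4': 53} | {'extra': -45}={'key0': -18, 'c1': -87, 'y2': 80, 'c3': -87, 'b4': 53, 'extra': -45}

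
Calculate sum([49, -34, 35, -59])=-9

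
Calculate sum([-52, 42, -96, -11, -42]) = (-52) + 42 + (-96) + (-11) + (-42)
= -159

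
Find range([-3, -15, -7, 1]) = 16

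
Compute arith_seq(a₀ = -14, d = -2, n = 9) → a_0 = -14 + 0*-2 = -14
a_1 = -14 + 1*-2 = -16
a_2 = -14 + 2*-2 = -18
...
= [-14, -16, -18, -20, -22, -24, -26, -28, -30]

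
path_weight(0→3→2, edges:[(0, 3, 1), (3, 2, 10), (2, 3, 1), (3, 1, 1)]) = 11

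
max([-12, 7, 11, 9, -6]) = 11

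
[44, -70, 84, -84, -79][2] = 84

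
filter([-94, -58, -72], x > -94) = [-58, -72]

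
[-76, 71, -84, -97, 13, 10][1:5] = [71, -84, -97, 13]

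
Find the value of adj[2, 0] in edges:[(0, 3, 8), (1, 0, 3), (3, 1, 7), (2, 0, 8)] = 8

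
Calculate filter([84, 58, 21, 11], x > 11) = keep x where x > 11: 84✓, 58✓, 21✓, 11✗
= [84, 58, 21]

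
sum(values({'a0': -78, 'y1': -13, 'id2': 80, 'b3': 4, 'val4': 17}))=10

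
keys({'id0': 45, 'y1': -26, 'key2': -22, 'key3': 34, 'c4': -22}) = ['id0', 'y1', 'key2', 'key3', 'c4']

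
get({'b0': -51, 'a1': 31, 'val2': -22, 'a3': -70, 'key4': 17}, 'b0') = -51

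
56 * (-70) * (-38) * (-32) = -4766720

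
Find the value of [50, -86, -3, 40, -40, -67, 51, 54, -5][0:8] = [50, -86, -3, 40, -40, -67, 51, 54]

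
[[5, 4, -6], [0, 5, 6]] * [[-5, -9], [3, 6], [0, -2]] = C[0][0] = (5)*(-5) + (4)*(3) + (-6)*(0) = -13
C[0][1] = (5)*(-9) + (4)*(6) + (-6)*(-2) = -9
C[1][0] = (0)*(-5) + (5)*(3) + (6)*(0) = 15
C[1][1] = (0)*(-9) + (5)*(6) + (6)*(-2) = 18
= [[-13, -9], [15, 18]]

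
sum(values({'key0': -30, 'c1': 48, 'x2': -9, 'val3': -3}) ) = (-30) + 48 + (-9) + (-3)
= 6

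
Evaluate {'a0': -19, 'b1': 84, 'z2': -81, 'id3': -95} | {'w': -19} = {'a0': -19, 'b1': 84, 'z2': -81, 'id3': -95, 'w': -19}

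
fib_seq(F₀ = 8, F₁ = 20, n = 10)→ F_2 = F_1 + F_0 = 28
F_3 = F_2 + F_1 = 48
F_4 = F_3 + F_2 = 76
...
= [8, 20, 28, 48, 76, 124, 200, 324, 524, 848]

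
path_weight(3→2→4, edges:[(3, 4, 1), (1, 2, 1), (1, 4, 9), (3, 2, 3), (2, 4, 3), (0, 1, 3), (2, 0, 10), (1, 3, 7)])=w(3→2)=3 + w(2→4)=3
= 6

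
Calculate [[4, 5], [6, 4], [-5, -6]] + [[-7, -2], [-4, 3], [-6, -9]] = [[-3, 3], [2, 7], [-11, -15]]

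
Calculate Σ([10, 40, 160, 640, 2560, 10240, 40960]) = 10 + 40 + 160 + 640 + 2560 + 10240 + 40960
= 54610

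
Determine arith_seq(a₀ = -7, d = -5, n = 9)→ [-7, -12, -17, -22, -27, -32, -37, -42, -47]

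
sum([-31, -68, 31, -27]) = -95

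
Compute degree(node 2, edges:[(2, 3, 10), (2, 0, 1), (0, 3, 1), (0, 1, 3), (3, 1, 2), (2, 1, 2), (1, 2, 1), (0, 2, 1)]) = 5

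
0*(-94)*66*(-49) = 0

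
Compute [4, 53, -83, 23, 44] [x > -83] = [4, 53, 23, 44]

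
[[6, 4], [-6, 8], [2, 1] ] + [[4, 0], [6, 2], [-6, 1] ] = [[10, 4], [0, 10], [-4, 2]]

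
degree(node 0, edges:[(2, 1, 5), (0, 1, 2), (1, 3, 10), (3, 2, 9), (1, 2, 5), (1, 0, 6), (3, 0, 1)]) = 3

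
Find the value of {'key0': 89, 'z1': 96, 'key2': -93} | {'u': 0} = {'key0': 89, 'z1': 96, 'key2': -93, 'u': 0}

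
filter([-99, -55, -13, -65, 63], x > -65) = [-55, -13, 63]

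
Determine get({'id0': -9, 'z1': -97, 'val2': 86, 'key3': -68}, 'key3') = -68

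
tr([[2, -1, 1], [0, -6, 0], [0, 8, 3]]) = diagonal: 2 + (-6) + 3
= -1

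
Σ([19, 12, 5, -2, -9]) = 19 + 12 + 5 + (-2) + (-9)
= 25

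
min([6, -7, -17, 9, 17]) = -17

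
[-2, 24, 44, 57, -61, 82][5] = 82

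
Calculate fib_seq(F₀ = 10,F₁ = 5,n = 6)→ F_2 = F_1 + F_0 = 15
F_3 = F_2 + F_1 = 20
F_4 = F_3 + F_2 = 35
...
= [10, 5, 15, 20, 35, 55]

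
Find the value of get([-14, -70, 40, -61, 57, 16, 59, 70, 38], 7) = 70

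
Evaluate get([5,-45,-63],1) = -45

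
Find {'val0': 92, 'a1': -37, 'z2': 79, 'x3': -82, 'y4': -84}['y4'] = -84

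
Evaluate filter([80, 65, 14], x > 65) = keep x where x > 65: 80✓, 65✗, 14✗
= [80]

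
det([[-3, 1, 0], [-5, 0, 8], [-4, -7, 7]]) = -165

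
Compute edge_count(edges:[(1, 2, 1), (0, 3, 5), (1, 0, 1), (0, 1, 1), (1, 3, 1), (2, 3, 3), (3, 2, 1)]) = 7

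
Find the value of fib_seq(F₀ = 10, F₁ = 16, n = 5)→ F_2 = F_1 + F_0 = 26
F_3 = F_2 + F_1 = 42
F_4 = F_3 + F_2 = 68
= [10, 16, 26, 42, 68]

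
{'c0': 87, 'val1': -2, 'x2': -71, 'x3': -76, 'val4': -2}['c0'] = 87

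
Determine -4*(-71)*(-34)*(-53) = 511768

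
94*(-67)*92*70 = -40559120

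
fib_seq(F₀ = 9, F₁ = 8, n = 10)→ [9, 8, 17, 25, 42, 67, 109, 176, 285, 461]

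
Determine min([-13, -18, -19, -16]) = -19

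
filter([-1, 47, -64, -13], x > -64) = [-1, 47, -13]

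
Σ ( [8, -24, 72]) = 56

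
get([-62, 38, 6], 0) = -62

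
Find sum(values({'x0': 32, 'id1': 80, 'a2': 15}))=127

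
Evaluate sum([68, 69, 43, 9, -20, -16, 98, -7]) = 68 + 69 + 43 + 9 + (-20) + (-16) + 98 + (-7)
= 244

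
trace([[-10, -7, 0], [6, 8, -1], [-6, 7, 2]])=0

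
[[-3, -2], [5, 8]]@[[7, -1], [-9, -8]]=C[0][0] = (-3)*(7) + (-2)*(-9) = -3
C[0][1] = (-3)*(-1) + (-2)*(-8) = 19
C[1][0] = (5)*(7) + (8)*(-9) = -37
C[1][1] = (5)*(-1) + (8)*(-8) = -69
= [[-3, 19], [-37, -69]]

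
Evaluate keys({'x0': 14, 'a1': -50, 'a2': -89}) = ['x0', 'a1', 'a2']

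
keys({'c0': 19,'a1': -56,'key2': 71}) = ['c0', 'a1', 'key2']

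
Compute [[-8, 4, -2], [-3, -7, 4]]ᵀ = [[-8, -3], [4, -7], [-2, 4]]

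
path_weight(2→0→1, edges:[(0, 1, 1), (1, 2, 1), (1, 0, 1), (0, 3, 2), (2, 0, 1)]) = w(2→0)=1 + w(0→1)=1
= 2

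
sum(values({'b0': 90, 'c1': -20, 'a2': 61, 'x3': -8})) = 90 + (-20) + 61 + (-8)
= 123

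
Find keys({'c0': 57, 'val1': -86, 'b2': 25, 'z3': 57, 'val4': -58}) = ['c0', 'val1', 'b2', 'z3', 'val4']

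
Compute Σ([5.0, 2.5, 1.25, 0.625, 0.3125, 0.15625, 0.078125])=5.0 + 2.5 + 1.25 + 0.625 + 0.3125 + 0.15625 + 0.078125
= 9.921875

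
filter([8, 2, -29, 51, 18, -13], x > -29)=keep x where x > -29: 8✓, 2✓, -29✗, 51✓, 18✓, -13✓
= [8, 2, 51, 18, -13]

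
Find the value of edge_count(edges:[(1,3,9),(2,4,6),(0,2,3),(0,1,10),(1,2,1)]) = 5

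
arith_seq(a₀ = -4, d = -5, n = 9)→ [-4, -9, -14, -19, -24, -29, -34, -39, -44]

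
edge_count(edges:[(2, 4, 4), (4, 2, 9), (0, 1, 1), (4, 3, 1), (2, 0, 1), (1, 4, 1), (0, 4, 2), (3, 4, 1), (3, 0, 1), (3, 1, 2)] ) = 10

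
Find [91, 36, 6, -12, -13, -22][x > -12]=keep x where x > -12: 91✓, 36✓, 6✓, -12✗, -13✗, -22✗
= [91, 36, 6]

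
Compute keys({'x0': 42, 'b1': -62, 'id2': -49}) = ['x0', 'b1', 'id2']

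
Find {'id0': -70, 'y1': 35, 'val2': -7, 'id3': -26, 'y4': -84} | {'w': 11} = {'id0': -70, 'y1': 35, 'val2': -7, 'id3': -26, 'y4': -84, 'w': 11}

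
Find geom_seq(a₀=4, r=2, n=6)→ [4, 8, 16, 32, 64, 128]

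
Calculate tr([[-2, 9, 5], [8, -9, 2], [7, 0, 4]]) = -7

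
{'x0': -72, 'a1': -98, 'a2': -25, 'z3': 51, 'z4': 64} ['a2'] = -25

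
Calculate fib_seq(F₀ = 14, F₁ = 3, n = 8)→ [14, 3, 17, 20, 37, 57, 94, 151]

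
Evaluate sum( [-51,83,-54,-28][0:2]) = slice → [-51, 83]
(-51) + 83
= 32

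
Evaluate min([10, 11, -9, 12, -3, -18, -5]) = -18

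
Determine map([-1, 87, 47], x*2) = -1*2=-2, 87*2=174, 47*2=94
= [-2, 174, 94]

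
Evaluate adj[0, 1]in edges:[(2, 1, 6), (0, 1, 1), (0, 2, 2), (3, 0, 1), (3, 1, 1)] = 1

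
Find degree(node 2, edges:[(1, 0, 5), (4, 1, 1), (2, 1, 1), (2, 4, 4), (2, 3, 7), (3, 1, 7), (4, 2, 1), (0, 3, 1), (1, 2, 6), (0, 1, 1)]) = 5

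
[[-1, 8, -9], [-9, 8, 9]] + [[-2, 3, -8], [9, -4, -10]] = [[-3, 11, -17], [0, 4, -1]]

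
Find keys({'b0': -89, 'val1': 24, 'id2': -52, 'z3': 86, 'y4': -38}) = ['b0', 'val1', 'id2', 'z3', 'y4']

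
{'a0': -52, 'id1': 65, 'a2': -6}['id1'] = 65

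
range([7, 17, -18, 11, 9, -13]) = 35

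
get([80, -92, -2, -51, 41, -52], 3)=-51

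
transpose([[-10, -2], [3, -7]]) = [[-10, 3], [-2, -7]]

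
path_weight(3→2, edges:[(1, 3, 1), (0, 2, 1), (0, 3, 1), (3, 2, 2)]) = w(3→2)=2
= 2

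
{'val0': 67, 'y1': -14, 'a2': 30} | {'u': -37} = {'val0': 67, 'y1': -14, 'a2': 30, 'u': -37}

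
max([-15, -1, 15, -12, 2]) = 15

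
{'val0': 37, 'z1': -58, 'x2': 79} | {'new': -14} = {'val0': 37, 'z1': -58, 'x2': 79, 'new': -14}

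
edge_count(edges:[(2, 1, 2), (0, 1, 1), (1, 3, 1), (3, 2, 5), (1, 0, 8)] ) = 5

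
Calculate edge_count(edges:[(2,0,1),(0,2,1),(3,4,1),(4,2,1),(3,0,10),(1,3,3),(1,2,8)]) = 7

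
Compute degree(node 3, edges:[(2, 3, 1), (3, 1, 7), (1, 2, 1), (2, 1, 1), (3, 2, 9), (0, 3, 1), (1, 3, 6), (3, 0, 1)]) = incident: (2,3), (3,1), (3,2), (0,3), (1,3), (3,0)
= 6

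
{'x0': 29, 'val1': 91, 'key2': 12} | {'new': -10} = {'x0': 29, 'val1': 91, 'key2': 12, 'new': -10}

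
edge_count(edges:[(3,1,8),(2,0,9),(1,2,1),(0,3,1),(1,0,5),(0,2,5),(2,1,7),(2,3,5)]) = 8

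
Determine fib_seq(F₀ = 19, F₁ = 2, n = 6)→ [19, 2, 21, 23, 44, 67]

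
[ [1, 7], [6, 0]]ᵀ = [[1, 6], [7, 0]]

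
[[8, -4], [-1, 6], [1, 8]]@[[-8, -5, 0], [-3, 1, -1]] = C[0][0] = (8)*(-8) + (-4)*(-3) = -52
C[0][1] = (8)*(-5) + (-4)*(1) = -44
C[0][2] = (8)*(0) + (-4)*(-1) = 4
C[1][0] = (-1)*(-8) + (6)*(-3) = -10
C[1][1] = (-1)*(-5) + (6)*(1) = 11
C[1][2] = (-1)*(0) + (6)*(-1) = -6
... (3 more cells)
= [[-52, -44, 4], [-10, 11, -6], [-32, 3, -8]]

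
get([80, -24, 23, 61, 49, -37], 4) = 49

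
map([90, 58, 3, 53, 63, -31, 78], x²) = (90)²=8100, (58)²=3364, (3)²=9, (53)²=2809, (63)²=3969, (-31)²=961, (78)²=6084
= [8100, 3364, 9, 2809, 3969, 961, 6084]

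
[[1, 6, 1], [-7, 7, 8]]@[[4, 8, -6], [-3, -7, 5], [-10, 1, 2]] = [[-24, -33, 26], [-129, -97, 93]]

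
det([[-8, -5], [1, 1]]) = (-8)*(1) - (-5)*(1)
= -3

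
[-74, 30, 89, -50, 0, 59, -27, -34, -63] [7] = -34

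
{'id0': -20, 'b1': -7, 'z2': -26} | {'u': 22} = {'id0': -20, 'b1': -7, 'z2': -26, 'u': 22}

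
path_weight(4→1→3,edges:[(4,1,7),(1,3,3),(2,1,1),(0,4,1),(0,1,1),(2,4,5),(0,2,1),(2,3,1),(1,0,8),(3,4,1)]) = 10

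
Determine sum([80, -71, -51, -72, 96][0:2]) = 9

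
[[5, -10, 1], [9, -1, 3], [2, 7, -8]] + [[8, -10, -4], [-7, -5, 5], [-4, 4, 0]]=[[13, -20, -3], [2, -6, 8], [-2, 11, -8]]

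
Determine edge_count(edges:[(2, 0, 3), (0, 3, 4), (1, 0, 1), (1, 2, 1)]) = 4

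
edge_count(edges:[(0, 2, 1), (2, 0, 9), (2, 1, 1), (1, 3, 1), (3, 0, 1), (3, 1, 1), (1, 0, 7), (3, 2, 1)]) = 8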